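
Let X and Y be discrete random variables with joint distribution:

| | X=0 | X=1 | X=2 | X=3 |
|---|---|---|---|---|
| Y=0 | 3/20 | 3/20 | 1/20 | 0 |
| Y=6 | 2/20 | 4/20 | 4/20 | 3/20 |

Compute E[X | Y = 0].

P(Y = 0) = 7/20.
Summing X·P(X=x,Y=y) over the conditioning event gives 1/4.
E[X | Y = 0] = (1/4) / (7/20) = 5/7.

5/7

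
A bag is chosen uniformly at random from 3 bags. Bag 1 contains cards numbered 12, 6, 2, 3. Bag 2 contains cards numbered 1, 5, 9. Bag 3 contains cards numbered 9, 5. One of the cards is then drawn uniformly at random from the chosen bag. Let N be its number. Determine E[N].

E[N | bag 1] = (12+6+2+3)/4 = 23/4.
E[N | bag 2] = (1+5+9)/3 = 5.
E[N | bag 3] = (9+5)/2 = 7.
E[N] = (1/3)·(23/4) + (1/3)·(5) + (1/3)·(7) = 71/12.

71/12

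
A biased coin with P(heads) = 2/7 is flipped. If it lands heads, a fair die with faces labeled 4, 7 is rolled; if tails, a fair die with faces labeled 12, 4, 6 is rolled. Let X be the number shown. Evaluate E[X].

E[X | heads] = (4+7)/2 = 11/2.
E[X | tails] = (12+4+6)/3 = 22/3.
E[X] = (2/7)·(11/2) + (5/7)·(22/3) = 143/21.

143/21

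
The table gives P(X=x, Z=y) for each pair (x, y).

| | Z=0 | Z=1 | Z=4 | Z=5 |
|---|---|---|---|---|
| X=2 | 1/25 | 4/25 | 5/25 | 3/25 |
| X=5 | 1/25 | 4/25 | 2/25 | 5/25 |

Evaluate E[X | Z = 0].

P(Z = 0) = 2/25.
Σ X·P over the event = 2·(1/25) + 5·(1/25) = 7/25.
E[X | Z = 0] = (7/25) / (2/25) = 7/2.

7/2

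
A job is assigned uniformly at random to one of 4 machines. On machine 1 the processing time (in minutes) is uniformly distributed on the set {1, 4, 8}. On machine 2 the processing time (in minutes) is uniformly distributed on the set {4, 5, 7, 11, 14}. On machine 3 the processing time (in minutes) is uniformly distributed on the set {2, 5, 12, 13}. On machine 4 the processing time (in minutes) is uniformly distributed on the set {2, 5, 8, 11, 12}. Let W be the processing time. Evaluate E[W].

E[W | machine 1] = (1+4+8)/3 = 13/3.
E[W | machine 2] = (4+5+7+11+14)/5 = 41/5.
E[W | machine 3] = (2+5+12+13)/4 = 8.
E[W | machine 4] = (2+5+8+11+12)/5 = 38/5.
By the law of total expectation,
E[W] = (1/4)·(13/3) + (1/4)·(41/5) + (1/4)·(8) + (1/4)·(38/5) = 211/30.

211/30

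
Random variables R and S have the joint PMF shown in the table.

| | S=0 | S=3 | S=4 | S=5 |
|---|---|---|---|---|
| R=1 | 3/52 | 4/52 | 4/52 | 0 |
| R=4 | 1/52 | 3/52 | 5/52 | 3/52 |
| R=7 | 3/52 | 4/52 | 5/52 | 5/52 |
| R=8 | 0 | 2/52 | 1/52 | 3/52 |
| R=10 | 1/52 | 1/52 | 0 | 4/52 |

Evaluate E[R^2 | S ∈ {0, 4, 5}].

772/19

P(S ∈ {0, 4, 5}) = 19/26.
Summing R^2·P(R=x,S=y) over the conditioning event gives 386/13.
E[R^2 | S ∈ {0, 4, 5}] = (386/13) / (19/26) = 772/19.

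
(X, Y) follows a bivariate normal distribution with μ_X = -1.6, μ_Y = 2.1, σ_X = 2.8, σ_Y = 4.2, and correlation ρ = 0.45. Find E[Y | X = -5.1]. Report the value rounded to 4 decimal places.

-0.2625

The regression of Y on X has slope ρ·σ_Y/σ_X and passes through (μ_X, μ_Y).
E[Y | X=-5.1] = 2.1 + (0.45)·(4.2/2.8)·(-5.1 − (-1.6)) = 2.1 + (0.675)·(-3.5) = -0.2625.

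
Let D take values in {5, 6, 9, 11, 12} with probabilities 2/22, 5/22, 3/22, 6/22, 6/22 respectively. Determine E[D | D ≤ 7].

P(D ≤ 7) = 7/22.
Σ over the event: 5·1/11 + 6·5/22 = 20/11.
E[D | D ≤ 7] = (20/11) / (7/22) = 40/7.

40/7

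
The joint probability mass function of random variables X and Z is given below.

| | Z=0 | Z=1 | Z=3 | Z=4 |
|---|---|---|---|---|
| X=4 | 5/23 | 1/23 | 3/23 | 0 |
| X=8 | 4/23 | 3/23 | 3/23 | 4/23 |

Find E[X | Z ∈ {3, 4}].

34/5

P(Z ∈ {3, 4}) = 10/23.
Σ X·P over the event = 4·(3/23) + 8·(3/23) + 8·(4/23) = 68/23.
E[X | Z ∈ {3, 4}] = (68/23) / (10/23) = 34/5.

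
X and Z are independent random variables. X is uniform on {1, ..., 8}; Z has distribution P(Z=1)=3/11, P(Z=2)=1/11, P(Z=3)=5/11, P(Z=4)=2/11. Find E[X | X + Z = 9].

71/11

P(X + Z = 9) = 1/8.
Summing X·P(x,y) over outcomes with X + Z = 9 gives 71/88.
E[X | X + Z = 9] = (71/88) / (1/8) = 71/11.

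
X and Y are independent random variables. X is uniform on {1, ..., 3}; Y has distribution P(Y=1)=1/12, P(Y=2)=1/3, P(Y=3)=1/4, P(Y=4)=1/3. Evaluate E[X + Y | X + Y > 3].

157/30

P(X + Y > 3) = 5/6.
Summing (X+Y)·P(x,y) over outcomes with X + Y > 3 gives 157/36.
E[X + Y | X + Y > 3] = (157/36) / (5/6) = 157/30.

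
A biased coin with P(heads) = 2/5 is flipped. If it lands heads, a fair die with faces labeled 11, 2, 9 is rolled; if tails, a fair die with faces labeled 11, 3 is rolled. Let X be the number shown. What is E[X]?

107/15

E[X | heads] = (11+2+9)/3 = 22/3.
E[X | tails] = (11+3)/2 = 7.
E[X] = (2/5)·(22/3) + (3/5)·(7) = 107/15.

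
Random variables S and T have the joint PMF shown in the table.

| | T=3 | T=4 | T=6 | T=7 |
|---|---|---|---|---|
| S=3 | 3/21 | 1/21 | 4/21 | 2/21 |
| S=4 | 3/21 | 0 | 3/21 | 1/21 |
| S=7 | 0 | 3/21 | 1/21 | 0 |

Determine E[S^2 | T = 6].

133/8

P(T = 6) = 8/21.
Summing S^2·P(S=x,T=y) over the conditioning event gives 19/3.
E[S^2 | T = 6] = (19/3) / (8/21) = 133/8.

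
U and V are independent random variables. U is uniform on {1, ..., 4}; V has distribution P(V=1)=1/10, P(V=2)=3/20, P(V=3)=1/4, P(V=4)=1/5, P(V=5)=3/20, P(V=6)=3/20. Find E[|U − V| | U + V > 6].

69/34

P(U + V > 6) = 17/40.
Summing |U−V|·P(x,y) over outcomes with U + V > 6 gives 69/80.
E[|U − V| | U + V > 6] = (69/80) / (17/40) = 69/34.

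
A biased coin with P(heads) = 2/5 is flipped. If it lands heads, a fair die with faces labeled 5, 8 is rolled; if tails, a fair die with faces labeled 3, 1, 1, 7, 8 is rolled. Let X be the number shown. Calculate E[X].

5

E[X | heads] = (5+8)/2 = 13/2.
E[X | tails] = (3+1+1+7+8)/5 = 4.
E[X] = (2/5)·(13/2) + (3/5)·(4) = 5.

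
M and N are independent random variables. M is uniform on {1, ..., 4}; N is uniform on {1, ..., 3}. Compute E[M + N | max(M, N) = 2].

Outcomes with max(M, N) = 2: (1,2), (2,1), (2,2), each with probability 1/12.
E[M + N | max(M, N) = 2] = (3 + 3 + 4) / 3 = 10/3.

10/3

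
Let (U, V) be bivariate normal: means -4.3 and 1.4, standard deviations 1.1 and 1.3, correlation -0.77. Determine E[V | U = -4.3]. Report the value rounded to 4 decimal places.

1.4000

For a bivariate normal, E[V | U=x] = μ_V + ρ·(σ_V/σ_U)·(x − μ_U).
E[V | U=-4.3] = 1.4 + (-0.77)·(1.3/1.1)·(-4.3 − (-4.3)) = 1.4 + (-0.91)·(0) = 1.4000.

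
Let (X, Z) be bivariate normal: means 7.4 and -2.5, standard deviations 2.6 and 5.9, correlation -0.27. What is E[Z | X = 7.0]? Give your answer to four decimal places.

-2.2549

E[Z | X=x] = μ_Z + ρ(σ_Z/σ_X)(x − μ_X) for jointly normal variables.
E[Z | X=7.0] = -2.5 + (-0.27)·(5.9/2.6)·(7.0 − (7.4)) = -2.5 + (-0.61269)·(-0.4) = -2.2549.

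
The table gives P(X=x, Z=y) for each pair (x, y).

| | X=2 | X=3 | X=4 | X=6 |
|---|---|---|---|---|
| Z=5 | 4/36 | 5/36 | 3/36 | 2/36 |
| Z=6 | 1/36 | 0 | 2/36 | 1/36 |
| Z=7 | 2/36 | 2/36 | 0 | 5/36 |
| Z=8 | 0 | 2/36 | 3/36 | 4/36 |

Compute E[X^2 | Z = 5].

181/14

P(Z = 5) = 7/18.
Summing X^2·P(X=x,Z=y) over the conditioning event gives 181/36.
E[X^2 | Z = 5] = (181/36) / (7/18) = 181/14.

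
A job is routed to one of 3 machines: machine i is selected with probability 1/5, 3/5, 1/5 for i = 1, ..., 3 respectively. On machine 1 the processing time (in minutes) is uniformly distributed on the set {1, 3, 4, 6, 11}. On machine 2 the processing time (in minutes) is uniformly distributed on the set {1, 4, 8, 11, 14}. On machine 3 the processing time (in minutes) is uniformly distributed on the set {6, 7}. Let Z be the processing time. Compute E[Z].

E[Z | machine 1] = (1+3+4+6+11)/5 = 5.
E[Z | machine 2] = (1+4+8+11+14)/5 = 38/5.
E[Z | machine 3] = (6+7)/2 = 13/2.
E[Z] = (1/5)·(5) + (3/5)·(38/5) + (1/5)·(13/2) = 343/50.

343/50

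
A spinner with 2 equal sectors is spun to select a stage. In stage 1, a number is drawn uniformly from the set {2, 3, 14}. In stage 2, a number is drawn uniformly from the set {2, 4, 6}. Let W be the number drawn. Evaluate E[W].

E[W | stage 1] = (2+3+14)/3 = 19/3.
E[W | stage 2] = (2+4+6)/3 = 4.
E[W] = (1/2)·(19/3) + (1/2)·(4) = 31/6.

31/6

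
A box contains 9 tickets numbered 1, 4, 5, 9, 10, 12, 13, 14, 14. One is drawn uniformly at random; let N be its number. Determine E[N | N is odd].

P(N is odd) = 4/9.
Σ over the event: 1·1/9 + 5·1/9 + 9·1/9 + 13·1/9 = 28/9.
E[N | N is odd] = (28/9) / (4/9) = 7.

7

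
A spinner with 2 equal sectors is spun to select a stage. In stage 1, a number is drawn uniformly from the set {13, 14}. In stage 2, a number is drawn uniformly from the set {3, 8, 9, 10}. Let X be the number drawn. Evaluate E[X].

21/2

E[X | stage 1] = (13+14)/2 = 27/2.
E[X | stage 2] = (3+8+9+10)/4 = 15/2.
By the law of total expectation,
E[X] = (1/2)·(27/2) + (1/2)·(15/2) = 21/2.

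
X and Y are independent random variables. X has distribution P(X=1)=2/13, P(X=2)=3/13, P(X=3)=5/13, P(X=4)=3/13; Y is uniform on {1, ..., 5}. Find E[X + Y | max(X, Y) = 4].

141/22

P(max(X, Y) = 4) = 22/65.
Summing (X+Y)·P(x,y) over outcomes with max(X, Y) = 4 gives 141/65.
E[X + Y | max(X, Y) = 4] = (141/65) / (22/65) = 141/22.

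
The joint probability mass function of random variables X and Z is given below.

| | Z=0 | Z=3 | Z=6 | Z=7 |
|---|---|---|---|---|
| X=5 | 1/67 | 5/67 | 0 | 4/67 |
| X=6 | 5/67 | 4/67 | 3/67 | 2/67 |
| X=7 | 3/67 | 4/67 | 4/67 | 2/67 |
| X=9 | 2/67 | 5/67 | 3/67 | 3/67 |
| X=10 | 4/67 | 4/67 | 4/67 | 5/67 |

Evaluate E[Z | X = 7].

50/13

P(X = 7) = 13/67.
Σ Z·P over the event = 0·(3/67) + 3·(4/67) + 6·(4/67) + 7·(2/67) = 50/67.
E[Z | X = 7] = (50/67) / (13/67) = 50/13.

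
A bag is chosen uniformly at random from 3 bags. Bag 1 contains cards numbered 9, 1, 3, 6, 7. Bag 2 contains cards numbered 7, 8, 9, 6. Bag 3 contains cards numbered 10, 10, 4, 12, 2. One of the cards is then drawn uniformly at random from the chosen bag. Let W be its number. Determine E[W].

E[W | bag 1] = (9+1+3+6+7)/5 = 26/5.
E[W | bag 2] = (7+8+9+6)/4 = 15/2.
E[W | bag 3] = (10+10+4+12+2)/5 = 38/5.
E[W] = (1/3)·(26/5) + (1/3)·(15/2) + (1/3)·(38/5) = 203/30.

203/30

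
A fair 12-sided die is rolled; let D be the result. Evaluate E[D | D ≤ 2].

3/2

Given D ≤ 2, D is equally likely to be any of {1, 2}.
E[D | D ≤ 2] = (1 + 2) / 2 = 3/2.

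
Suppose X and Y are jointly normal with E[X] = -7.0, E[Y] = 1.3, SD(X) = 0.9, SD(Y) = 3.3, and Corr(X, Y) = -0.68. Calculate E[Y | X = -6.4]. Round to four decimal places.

The regression of Y on X has slope ρ·σ_Y/σ_X and passes through (μ_X, μ_Y).
E[Y | X=-6.4] = 1.3 + (-0.68)·(3.3/0.9)·(-6.4 − (-7.0)) = 1.3 + (-2.4933)·(0.6) = -0.1960.

-0.1960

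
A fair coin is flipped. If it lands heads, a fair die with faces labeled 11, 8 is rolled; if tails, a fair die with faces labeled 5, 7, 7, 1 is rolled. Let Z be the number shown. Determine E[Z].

E[Z | heads] = (11+8)/2 = 19/2.
E[Z | tails] = (5+7+7+1)/4 = 5.
By the law of total expectation,
E[Z] = (1/2)·(19/2) + (1/2)·(5) = 29/4.

29/4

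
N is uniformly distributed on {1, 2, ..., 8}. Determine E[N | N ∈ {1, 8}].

9/2

P(N ∈ {1, 8}) = 1/4.
Σ over the event: 1·1/8 + 8·1/8 = 9/8.
E[N | N ∈ {1, 8}] = (9/8) / (1/4) = 9/2.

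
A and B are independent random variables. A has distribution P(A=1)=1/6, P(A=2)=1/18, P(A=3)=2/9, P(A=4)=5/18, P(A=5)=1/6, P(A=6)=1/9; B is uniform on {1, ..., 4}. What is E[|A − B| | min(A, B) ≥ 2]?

62/45

P(min(A, B) ≥ 2) = 5/8.
Summing |A−B|·P(x,y) over outcomes with min(A, B) ≥ 2 gives 31/36.
E[|A − B| | min(A, B) ≥ 2] = (31/36) / (5/8) = 62/45.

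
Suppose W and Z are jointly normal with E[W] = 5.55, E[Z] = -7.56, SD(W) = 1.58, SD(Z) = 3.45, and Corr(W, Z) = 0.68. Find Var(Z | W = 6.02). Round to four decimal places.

The conditional variance in a bivariate normal is σ_Z²(1 − ρ²), independent of x.
Var(Z | W=6.02) = (3.45)²·(1 − (0.68)²) = 11.9025·0.5376 = 6.3988.

6.3988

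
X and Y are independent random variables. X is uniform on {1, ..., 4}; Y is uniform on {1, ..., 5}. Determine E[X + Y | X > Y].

Outcomes with X > Y: (2,1), (3,1), (3,2), (4,1), (4,2), (4,3), each with probability 1/20.
E[X + Y | X > Y] = (3 + 4 + 5 + 5 + 6 + 7) / 6 = 5.

5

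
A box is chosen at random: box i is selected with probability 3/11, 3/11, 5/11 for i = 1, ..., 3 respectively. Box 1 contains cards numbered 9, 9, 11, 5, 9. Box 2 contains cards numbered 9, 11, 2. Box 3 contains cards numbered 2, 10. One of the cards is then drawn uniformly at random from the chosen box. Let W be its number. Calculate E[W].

389/55

E[W | box 1] = (9+9+11+5+9)/5 = 43/5.
E[W | box 2] = (9+11+2)/3 = 22/3.
E[W | box 3] = (2+10)/2 = 6.
By the law of total expectation,
E[W] = (3/11)·(43/5) + (3/11)·(22/3) + (5/11)·(6) = 389/55.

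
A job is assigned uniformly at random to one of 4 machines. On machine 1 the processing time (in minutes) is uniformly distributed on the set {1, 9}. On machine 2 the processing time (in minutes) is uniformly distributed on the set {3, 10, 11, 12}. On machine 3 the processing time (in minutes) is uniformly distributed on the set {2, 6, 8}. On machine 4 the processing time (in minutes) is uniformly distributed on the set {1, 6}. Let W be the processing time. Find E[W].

E[W | machine 1] = (1+9)/2 = 5.
E[W | machine 2] = (3+10+11+12)/4 = 9.
E[W | machine 3] = (2+6+8)/3 = 16/3.
E[W | machine 4] = (1+6)/2 = 7/2.
E[W] = (1/4)·(5) + (1/4)·(9) + (1/4)·(16/3) + (1/4)·(7/2) = 137/24.

137/24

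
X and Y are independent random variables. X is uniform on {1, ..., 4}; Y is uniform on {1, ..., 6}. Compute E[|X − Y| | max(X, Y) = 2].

2/3

P(max(X, Y) = 2) = 1/8.
Summing |X−Y|·P(x,y) over outcomes with max(X, Y) = 2 gives 1/12.
E[|X − Y| | max(X, Y) = 2] = (1/12) / (1/8) = 2/3.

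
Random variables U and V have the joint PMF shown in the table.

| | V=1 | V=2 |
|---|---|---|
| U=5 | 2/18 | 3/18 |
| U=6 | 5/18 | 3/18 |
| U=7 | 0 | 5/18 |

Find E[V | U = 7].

P(U = 7) = 5/18.
Σ V·P over the event = 2·(5/18) = 5/9.
E[V | U = 7] = (5/9) / (5/18) = 2.

2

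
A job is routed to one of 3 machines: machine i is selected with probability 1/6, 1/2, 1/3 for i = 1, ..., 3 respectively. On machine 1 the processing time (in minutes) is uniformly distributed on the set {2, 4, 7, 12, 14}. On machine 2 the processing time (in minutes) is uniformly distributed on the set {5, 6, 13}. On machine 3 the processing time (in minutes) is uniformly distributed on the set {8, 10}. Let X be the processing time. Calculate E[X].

83/10

E[X | machine 1] = (2+4+7+12+14)/5 = 39/5.
E[X | machine 2] = (5+6+13)/3 = 8.
E[X | machine 3] = (8+10)/2 = 9.
E[X] = (1/6)·(39/5) + (1/2)·(8) + (1/3)·(9) = 83/10.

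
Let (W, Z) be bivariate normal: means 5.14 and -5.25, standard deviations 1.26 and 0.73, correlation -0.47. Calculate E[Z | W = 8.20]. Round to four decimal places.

-6.0832

E[Z | W=x] = μ_Z + ρ(σ_Z/σ_W)(x − μ_W) for jointly normal variables.
E[Z | W=8.20] = -5.25 + (-0.47)·(0.73/1.26)·(8.20 − (5.14)) = -5.25 + (-0.2723)·(3.06) = -6.0832.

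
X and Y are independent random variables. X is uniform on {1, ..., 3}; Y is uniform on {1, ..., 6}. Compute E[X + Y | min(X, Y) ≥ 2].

13/2

Outcomes with min(X, Y) ≥ 2: (2,2), (2,3), (2,4), (2,5), (2,6), (3,2), (3,3), (3,4), (3,5), (3,6), each with probability 1/18.
E[X + Y | min(X, Y) ≥ 2] = (4 + 5 + 6 + 7 + 8 + 5 + 6 + 7 + 8 + 9) / 10 = 13/2.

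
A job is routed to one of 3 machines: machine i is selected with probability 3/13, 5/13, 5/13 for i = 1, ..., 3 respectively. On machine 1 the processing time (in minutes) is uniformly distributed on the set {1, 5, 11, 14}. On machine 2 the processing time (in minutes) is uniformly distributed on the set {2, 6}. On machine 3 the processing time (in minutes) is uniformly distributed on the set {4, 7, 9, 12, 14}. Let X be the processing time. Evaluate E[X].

E[X | machine 1] = (1+5+11+14)/4 = 31/4.
E[X | machine 2] = (2+6)/2 = 4.
E[X | machine 3] = (4+7+9+12+14)/5 = 46/5.
E[X] = (3/13)·(31/4) + (5/13)·(4) + (5/13)·(46/5) = 357/52.

357/52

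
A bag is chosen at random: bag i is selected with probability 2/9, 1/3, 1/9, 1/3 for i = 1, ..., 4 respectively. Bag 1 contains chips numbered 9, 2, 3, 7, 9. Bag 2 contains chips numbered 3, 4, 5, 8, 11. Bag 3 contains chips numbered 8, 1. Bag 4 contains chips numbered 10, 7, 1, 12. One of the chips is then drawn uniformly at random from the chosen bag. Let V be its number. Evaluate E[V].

E[V | bag 1] = (9+2+3+7+9)/5 = 6.
E[V | bag 2] = (3+4+5+8+11)/5 = 31/5.
E[V | bag 3] = (8+1)/2 = 9/2.
E[V | bag 4] = (10+7+1+12)/4 = 15/2.
By the law of total expectation,
E[V] = (2/9)·(6) + (1/3)·(31/5) + (1/9)·(9/2) + (1/3)·(15/2) = 32/5.

32/5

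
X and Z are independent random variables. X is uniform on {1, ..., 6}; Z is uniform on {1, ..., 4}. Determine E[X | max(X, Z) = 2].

5/3

Outcomes with max(X, Z) = 2: (1,2), (2,1), (2,2), each with probability 1/24.
E[X | max(X, Z) = 2] = (1 + 2 + 2) / 3 = 5/3.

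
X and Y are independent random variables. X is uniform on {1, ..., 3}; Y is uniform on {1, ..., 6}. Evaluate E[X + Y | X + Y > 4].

79/12

P(X + Y > 4) = 2/3.
Summing (X+Y)·P(x,y) over outcomes with X + Y > 4 gives 79/18.
E[X + Y | X + Y > 4] = (79/18) / (2/3) = 79/12.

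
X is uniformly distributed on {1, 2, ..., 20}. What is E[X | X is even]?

Given X is even, X is equally likely to be any of {2, 4, 6, 8, 10, 12, 14, 16, 18, 20}.
E[X | X is even] = (2 + 4 + 6 + 8 + 10 + 12 + 14 + 16 + 18 + 20) / 10 = 11.

11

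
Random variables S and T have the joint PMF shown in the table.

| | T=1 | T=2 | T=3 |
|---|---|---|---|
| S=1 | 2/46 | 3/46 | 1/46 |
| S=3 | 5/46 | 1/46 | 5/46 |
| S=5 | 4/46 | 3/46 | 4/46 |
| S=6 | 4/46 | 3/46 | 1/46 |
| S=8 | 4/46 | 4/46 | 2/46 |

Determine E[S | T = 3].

58/13

P(T = 3) = 13/46.
Σ S·P over the event = 1·(1/46) + 3·(5/46) + 5·(4/46) + 6·(1/46) + 8·(2/46) = 29/23.
E[S | T = 3] = (29/23) / (13/46) = 58/13.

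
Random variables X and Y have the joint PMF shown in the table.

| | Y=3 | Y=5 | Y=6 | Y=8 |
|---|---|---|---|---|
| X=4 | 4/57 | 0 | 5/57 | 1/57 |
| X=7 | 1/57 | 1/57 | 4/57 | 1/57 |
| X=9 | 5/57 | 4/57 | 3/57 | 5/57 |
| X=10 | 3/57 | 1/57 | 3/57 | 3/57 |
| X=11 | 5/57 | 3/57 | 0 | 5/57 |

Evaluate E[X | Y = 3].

P(Y = 3) = 6/19.
Summing X·P(X=x,Y=y) over the conditioning event gives 51/19.
E[X | Y = 3] = (51/19) / (6/19) = 17/2.

17/2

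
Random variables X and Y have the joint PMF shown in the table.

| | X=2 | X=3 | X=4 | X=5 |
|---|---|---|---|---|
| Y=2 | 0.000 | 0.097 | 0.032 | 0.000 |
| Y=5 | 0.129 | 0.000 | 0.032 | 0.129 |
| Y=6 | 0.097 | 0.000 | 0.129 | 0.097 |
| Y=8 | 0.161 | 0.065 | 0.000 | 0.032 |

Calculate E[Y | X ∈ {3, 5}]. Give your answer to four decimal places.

P(X ∈ {3, 5}) = 0.420.
Σ Y·P over the event = 2·(0.097) + 8·(0.065) + 5·(0.129) + 6·(0.097) + 8·(0.032) = 2.197.
E[Y | X ∈ {3, 5}] = (2.197) / (0.420) = 5.2310.

5.2310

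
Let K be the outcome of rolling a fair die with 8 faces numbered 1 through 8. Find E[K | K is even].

5

Given K is even, K is equally likely to be any of {2, 4, 6, 8}.
E[K | K is even] = (2 + 4 + 6 + 8) / 4 = 5.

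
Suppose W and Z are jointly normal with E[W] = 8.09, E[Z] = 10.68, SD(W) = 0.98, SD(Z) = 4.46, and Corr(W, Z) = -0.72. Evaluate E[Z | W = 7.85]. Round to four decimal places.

11.4664

The regression of Z on W has slope ρ·σ_Z/σ_W and passes through (μ_W, μ_Z).
E[Z | W=7.85] = 10.68 + (-0.72)·(4.46/0.98)·(7.85 − (8.09)) = 10.68 + (-3.2767)·(-0.24) = 11.4664.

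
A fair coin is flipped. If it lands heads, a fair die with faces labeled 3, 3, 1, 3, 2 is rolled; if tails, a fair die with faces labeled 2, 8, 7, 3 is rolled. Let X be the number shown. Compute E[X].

E[X | heads] = (3+3+1+3+2)/5 = 12/5.
E[X | tails] = (2+8+7+3)/4 = 5.
E[X] = (1/2)·(12/5) + (1/2)·(5) = 37/10.

37/10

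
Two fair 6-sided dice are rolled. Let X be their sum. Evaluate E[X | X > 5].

106/13

P(X > 5) = 13/18.
Σ over the event: 6·5/36 + 7·1/6 + 8·5/36 + 9·1/9 + 10·1/12 + 11·1/18 + 12·1/36 = 53/9.
E[X | X > 5] = (53/9) / (13/18) = 106/13.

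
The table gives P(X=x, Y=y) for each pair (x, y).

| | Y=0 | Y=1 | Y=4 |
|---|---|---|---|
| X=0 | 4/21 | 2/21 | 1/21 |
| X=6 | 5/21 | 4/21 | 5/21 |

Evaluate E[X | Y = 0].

10/3

P(Y = 0) = 3/7.
Σ X·P over the event = 0·(4/21) + 6·(5/21) = 10/7.
E[X | Y = 0] = (10/7) / (3/7) = 10/3.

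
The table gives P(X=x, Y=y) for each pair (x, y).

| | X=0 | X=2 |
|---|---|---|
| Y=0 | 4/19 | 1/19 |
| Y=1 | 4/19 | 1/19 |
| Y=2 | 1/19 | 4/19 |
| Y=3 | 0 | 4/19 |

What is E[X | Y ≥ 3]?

2

P(Y ≥ 3) = 4/19.
Σ X·P over the event = 2·(4/19) = 8/19.
E[X | Y ≥ 3] = (8/19) / (4/19) = 2.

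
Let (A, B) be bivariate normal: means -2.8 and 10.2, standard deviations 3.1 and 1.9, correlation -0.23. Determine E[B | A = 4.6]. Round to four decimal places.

The regression of B on A has slope ρ·σ_B/σ_A and passes through (μ_A, μ_B).
E[B | A=4.6] = 10.2 + (-0.23)·(1.9/3.1)·(4.6 − (-2.8)) = 10.2 + (-0.14097)·(7.4) = 9.1568.

9.1568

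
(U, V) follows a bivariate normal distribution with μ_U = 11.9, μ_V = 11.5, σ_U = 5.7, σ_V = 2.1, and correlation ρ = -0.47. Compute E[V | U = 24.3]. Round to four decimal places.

The regression of V on U has slope ρ·σ_V/σ_U and passes through (μ_U, μ_V).
E[V | U=24.3] = 11.5 + (-0.47)·(2.1/5.7)·(24.3 − (11.9)) = 11.5 + (-0.17316)·(12.4) = 9.3528.

9.3528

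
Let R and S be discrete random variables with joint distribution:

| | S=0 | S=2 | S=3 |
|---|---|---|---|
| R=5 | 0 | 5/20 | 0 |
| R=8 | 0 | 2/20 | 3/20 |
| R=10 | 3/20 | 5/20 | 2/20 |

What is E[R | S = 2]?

91/12

P(S = 2) = 3/5.
Σ R·P over the event = 5·(5/20) + 8·(2/20) + 10·(5/20) = 91/20.
E[R | S = 2] = (91/20) / (3/5) = 91/12.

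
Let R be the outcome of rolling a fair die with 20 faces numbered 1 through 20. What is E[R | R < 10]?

5

Given R < 10, R is equally likely to be any of {1, 2, 3, 4, 5, 6, 7, 8, 9}.
E[R | R < 10] = (1 + 2 + 3 + 4 + 5 + 6 + 7 + 8 + 9) / 9 = 5.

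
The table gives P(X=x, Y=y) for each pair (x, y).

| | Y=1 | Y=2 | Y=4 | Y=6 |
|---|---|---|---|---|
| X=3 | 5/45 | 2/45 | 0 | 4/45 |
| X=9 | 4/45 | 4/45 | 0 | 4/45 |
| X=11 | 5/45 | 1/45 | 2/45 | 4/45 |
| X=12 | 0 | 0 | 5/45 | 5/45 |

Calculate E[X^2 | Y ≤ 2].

479/7

P(Y ≤ 2) = 7/15.
Summing X^2·P(X=x,Y=y) over the conditioning event gives 479/15.
E[X^2 | Y ≤ 2] = (479/15) / (7/15) = 479/7.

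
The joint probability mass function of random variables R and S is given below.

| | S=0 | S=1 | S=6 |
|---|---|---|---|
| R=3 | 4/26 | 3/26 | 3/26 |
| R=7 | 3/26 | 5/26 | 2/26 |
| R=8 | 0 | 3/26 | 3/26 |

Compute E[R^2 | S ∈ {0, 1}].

P(S ∈ {0, 1}) = 9/13.
Σ R^2·P over the event = 9·(4/26) + 9·(3/26) + 49·(3/26) + 49·(5/26) + 64·(3/26) = 647/26.
E[R^2 | S ∈ {0, 1}] = (647/26) / (9/13) = 647/18.

647/18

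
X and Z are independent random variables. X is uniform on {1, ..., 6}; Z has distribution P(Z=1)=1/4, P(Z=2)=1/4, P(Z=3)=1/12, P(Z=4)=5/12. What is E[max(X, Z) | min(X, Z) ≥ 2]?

196/45

P(min(X, Z) ≥ 2) = 5/8.
Summing max(X,Z)·P(x,y) over outcomes with min(X, Z) ≥ 2 gives 49/18.
E[max(X, Z) | min(X, Z) ≥ 2] = (49/18) / (5/8) = 196/45.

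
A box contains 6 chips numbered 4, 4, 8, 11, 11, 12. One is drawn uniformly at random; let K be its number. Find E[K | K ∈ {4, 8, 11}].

P(K ∈ {4, 8, 11}) = 5/6.
Σ over the event: 4·1/3 + 8·1/6 + 11·1/3 = 19/3.
E[K | K ∈ {4, 8, 11}] = (19/3) / (5/6) = 38/5.

38/5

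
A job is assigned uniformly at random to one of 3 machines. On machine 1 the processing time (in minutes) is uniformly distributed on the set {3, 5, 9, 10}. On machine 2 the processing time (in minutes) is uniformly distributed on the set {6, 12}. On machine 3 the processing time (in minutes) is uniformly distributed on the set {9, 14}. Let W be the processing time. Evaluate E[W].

E[W | machine 1] = (3+5+9+10)/4 = 27/4.
E[W | machine 2] = (6+12)/2 = 9.
E[W | machine 3] = (9+14)/2 = 23/2.
E[W] = (1/3)·(27/4) + (1/3)·(9) + (1/3)·(23/2) = 109/12.

109/12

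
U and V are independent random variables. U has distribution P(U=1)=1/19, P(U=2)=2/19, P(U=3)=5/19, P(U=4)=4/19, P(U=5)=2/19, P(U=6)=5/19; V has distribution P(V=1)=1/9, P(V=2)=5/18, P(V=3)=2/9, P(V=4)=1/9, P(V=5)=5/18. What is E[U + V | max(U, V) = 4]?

110/17

P(max(U, V) = 4) = 34/171.
Summing (U+V)·P(x,y) over outcomes with max(U, V) = 4 gives 220/171.
E[U + V | max(U, V) = 4] = (220/171) / (34/171) = 110/17.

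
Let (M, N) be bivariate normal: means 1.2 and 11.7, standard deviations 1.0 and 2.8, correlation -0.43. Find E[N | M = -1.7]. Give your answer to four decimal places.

E[N | M=x] = μ_N + ρ(σ_N/σ_M)(x − μ_M) for jointly normal variables.
E[N | M=-1.7] = 11.7 + (-0.43)·(2.8/1.0)·(-1.7 − (1.2)) = 11.7 + (-1.204)·(-2.9) = 15.1916.

15.1916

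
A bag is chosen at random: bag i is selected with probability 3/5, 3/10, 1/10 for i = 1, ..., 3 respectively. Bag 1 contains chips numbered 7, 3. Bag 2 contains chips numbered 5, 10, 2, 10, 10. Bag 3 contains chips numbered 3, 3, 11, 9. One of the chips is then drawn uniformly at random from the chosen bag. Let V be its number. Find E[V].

587/100

E[V | bag 1] = (7+3)/2 = 5.
E[V | bag 2] = (5+10+2+10+10)/5 = 37/5.
E[V | bag 3] = (3+3+11+9)/4 = 13/2.
E[V] = (3/5)·(5) + (3/10)·(37/5) + (1/10)·(13/2) = 587/100.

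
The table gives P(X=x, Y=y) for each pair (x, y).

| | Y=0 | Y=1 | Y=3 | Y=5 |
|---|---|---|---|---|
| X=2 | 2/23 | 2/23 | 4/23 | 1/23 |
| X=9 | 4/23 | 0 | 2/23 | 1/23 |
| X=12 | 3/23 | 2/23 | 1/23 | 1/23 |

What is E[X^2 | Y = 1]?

P(Y = 1) = 4/23.
Σ X^2·P over the event = 4·(2/23) + 144·(2/23) = 296/23.
E[X^2 | Y = 1] = (296/23) / (4/23) = 74.

74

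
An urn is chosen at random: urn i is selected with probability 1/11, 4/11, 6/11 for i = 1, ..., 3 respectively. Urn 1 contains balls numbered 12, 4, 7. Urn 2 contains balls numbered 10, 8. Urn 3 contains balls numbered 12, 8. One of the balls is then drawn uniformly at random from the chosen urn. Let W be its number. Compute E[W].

E[W | urn 1] = (12+4+7)/3 = 23/3.
E[W | urn 2] = (10+8)/2 = 9.
E[W | urn 3] = (12+8)/2 = 10.
By the law of total expectation,
E[W] = (1/11)·(23/3) + (4/11)·(9) + (6/11)·(10) = 311/33.

311/33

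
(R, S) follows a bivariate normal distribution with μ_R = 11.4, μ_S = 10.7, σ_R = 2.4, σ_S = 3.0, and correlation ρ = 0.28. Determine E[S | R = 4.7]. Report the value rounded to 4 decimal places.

8.3550

For a bivariate normal, E[S | R=x] = μ_S + ρ·(σ_S/σ_R)·(x − μ_R).
E[S | R=4.7] = 10.7 + (0.28)·(3.0/2.4)·(4.7 − (11.4)) = 10.7 + (0.35)·(-6.7) = 8.3550.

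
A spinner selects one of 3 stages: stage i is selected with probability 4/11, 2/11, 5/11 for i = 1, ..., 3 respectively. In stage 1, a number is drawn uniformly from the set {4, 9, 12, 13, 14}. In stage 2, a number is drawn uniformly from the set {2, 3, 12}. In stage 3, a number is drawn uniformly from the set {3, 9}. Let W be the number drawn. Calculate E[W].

1244/165

E[W | stage 1] = (4+9+12+13+14)/5 = 52/5.
E[W | stage 2] = (2+3+12)/3 = 17/3.
E[W | stage 3] = (3+9)/2 = 6.
E[W] = (4/11)·(52/5) + (2/11)·(17/3) + (5/11)·(6) = 1244/165.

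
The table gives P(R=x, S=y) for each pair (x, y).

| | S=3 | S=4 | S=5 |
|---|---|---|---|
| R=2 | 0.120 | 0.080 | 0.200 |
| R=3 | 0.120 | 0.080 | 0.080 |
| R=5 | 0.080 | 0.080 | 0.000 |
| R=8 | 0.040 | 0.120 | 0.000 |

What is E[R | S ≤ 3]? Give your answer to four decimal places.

P(S ≤ 3) = 0.360.
Σ R·P over the event = 2·(0.120) + 3·(0.120) + 5·(0.080) + 8·(0.040) = 1.320.
E[R | S ≤ 3] = (1.320) / (0.360) = 3.6667.

3.6667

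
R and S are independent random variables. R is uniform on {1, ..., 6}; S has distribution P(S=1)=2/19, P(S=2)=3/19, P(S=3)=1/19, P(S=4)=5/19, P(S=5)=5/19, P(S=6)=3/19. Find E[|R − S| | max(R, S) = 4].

P(max(R, S) = 4) = 13/57.
Summing |R−S|·P(x,y) over outcomes with max(R, S) = 4 gives 43/114.
E[|R − S| | max(R, S) = 4] = (43/114) / (13/57) = 43/26.

43/26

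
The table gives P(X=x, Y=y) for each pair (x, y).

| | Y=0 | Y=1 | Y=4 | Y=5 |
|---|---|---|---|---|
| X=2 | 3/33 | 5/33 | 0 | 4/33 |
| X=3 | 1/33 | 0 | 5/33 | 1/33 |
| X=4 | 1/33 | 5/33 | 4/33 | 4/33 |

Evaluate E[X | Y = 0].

13/5

P(Y = 0) = 5/33.
Σ X·P over the event = 2·(3/33) + 3·(1/33) + 4·(1/33) = 13/33.
E[X | Y = 0] = (13/33) / (5/33) = 13/5.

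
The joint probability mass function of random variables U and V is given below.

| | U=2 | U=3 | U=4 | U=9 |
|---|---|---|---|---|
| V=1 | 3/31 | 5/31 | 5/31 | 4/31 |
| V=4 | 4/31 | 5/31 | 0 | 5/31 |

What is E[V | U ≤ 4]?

49/22

P(U ≤ 4) = 22/31.
Σ V·P over the event = 1·(3/31) + 4·(4/31) + 1·(5/31) + 4·(5/31) + 1·(5/31) = 49/31.
E[V | U ≤ 4] = (49/31) / (22/31) = 49/22.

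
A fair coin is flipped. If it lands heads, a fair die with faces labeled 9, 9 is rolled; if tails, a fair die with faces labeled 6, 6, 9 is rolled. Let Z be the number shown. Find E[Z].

E[Z | heads] = (9+9)/2 = 9.
E[Z | tails] = (6+6+9)/3 = 7.
E[Z] = (1/2)·(9) + (1/2)·(7) = 8.

8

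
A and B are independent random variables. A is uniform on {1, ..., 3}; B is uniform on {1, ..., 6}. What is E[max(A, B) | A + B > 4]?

9/2

P(A + B > 4) = 2/3.
Summing max(A,B)·P(x,y) over outcomes with A + B > 4 gives 3.
E[max(A, B) | A + B > 4] = (3) / (2/3) = 9/2.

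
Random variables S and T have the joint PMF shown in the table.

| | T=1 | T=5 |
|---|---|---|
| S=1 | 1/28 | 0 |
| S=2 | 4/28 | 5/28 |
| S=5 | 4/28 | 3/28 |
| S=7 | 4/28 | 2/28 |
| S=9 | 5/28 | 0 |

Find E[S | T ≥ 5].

P(T ≥ 5) = 5/14.
Σ S·P over the event = 2·(5/28) + 5·(3/28) + 7·(2/28) = 39/28.
E[S | T ≥ 5] = (39/28) / (5/14) = 39/10.

39/10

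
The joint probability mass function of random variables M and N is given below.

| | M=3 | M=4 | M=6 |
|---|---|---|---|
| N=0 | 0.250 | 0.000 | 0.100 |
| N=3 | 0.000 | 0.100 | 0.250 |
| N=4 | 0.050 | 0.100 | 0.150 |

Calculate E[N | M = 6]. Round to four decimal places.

P(M = 6) = 0.500.
Summing N·P(M=x,N=y) over the conditioning event gives 1.350.
E[N | M = 6] = (1.350) / (0.500) = 2.7000.

2.7000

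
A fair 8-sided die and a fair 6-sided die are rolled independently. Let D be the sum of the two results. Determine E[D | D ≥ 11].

P(D ≥ 11) = 5/24.
Σ over the event: 11·1/12 + 12·1/16 + 13·1/24 + 14·1/48 = 5/2.
E[D | D ≥ 11] = (5/2) / (5/24) = 12.

12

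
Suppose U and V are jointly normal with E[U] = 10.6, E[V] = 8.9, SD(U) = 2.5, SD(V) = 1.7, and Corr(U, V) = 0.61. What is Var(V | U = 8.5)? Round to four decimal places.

The conditional variance in a bivariate normal is σ_V²(1 − ρ²), independent of x.
Var(V | U=8.5) = (1.7)²·(1 − (0.61)²) = 2.89·0.6279 = 1.8146.

1.8146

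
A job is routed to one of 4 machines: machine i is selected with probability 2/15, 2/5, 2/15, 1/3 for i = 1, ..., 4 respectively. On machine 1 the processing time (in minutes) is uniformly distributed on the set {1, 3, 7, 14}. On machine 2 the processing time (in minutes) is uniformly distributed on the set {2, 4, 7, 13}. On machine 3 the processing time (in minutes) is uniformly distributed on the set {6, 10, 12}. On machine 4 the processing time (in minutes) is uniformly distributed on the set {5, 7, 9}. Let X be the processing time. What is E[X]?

631/90

E[X | machine 1] = (1+3+7+14)/4 = 25/4.
E[X | machine 2] = (2+4+7+13)/4 = 13/2.
E[X | machine 3] = (6+10+12)/3 = 28/3.
E[X | machine 4] = (5+7+9)/3 = 7.
By the law of total expectation,
E[X] = (2/15)·(25/4) + (2/5)·(13/2) + (2/15)·(28/3) + (1/3)·(7) = 631/90.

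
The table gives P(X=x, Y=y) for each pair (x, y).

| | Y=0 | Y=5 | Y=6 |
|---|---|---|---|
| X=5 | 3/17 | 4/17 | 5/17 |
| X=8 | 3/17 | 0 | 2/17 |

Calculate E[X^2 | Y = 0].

89/2

P(Y = 0) = 6/17.
Σ X^2·P over the event = 25·(3/17) + 64·(3/17) = 267/17.
E[X^2 | Y = 0] = (267/17) / (6/17) = 89/2.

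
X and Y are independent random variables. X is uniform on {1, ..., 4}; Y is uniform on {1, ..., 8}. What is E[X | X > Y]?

10/3

Outcomes with X > Y: (2,1), (3,1), (3,2), (4,1), (4,2), (4,3), each with probability 1/32.
E[X | X > Y] = (2 + 3 + 3 + 4 + 4 + 4) / 6 = 10/3.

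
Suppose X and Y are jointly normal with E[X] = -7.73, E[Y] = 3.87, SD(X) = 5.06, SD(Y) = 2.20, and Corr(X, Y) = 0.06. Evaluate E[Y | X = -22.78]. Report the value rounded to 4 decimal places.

3.4774

For a bivariate normal, E[Y | X=x] = μ_Y + ρ·(σ_Y/σ_X)·(x − μ_X).
E[Y | X=-22.78] = 3.87 + (0.06)·(2.20/5.06)·(-22.78 − (-7.73)) = 3.87 + (0.026087)·(-15.05) = 3.4774.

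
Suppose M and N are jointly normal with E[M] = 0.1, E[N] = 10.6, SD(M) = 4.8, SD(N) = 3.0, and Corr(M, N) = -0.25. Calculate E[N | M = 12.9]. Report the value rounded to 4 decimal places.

E[N | M=x] = μ_N + ρ(σ_N/σ_M)(x − μ_M) for jointly normal variables.
E[N | M=12.9] = 10.6 + (-0.25)·(3.0/4.8)·(12.9 − (0.1)) = 10.6 + (-0.15625)·(12.8) = 8.6000.

8.6000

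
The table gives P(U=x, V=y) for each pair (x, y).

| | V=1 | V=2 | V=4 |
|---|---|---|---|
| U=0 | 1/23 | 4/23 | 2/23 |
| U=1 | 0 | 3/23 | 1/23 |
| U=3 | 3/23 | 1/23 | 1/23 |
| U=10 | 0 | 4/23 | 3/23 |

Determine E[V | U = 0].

17/7

P(U = 0) = 7/23.
Summing V·P(U=x,V=y) over the conditioning event gives 17/23.
E[V | U = 0] = (17/23) / (7/23) = 17/7.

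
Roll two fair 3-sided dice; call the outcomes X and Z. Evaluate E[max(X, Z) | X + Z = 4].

Outcomes with X + Z = 4: (1,3), (2,2), (3,1), each with probability 1/9.
E[max(X, Z) | X + Z = 4] = (3 + 2 + 3) / 3 = 8/3.

8/3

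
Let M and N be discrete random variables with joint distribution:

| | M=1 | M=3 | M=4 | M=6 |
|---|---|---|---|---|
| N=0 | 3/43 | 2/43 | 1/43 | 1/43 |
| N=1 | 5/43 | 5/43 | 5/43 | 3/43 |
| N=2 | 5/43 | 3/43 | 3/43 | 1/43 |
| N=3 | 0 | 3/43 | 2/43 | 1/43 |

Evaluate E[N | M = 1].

P(M = 1) = 13/43.
Σ N·P over the event = 0·(3/43) + 1·(5/43) + 2·(5/43) = 15/43.
E[N | M = 1] = (15/43) / (13/43) = 15/13.

15/13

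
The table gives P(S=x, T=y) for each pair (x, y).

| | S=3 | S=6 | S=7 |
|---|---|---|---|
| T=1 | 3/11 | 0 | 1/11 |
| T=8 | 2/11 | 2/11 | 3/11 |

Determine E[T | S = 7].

25/4

P(S = 7) = 4/11.
Σ T·P over the event = 1·(1/11) + 8·(3/11) = 25/11.
E[T | S = 7] = (25/11) / (4/11) = 25/4.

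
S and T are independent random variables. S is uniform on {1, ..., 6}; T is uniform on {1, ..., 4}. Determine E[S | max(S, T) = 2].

Outcomes with max(S, T) = 2: (1,2), (2,1), (2,2), each with probability 1/24.
E[S | max(S, T) = 2] = (1 + 2 + 2) / 3 = 5/3.

5/3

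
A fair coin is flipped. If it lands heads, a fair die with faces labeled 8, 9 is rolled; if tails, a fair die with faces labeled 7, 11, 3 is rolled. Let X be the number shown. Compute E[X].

31/4

E[X | heads] = (8+9)/2 = 17/2.
E[X | tails] = (7+11+3)/3 = 7.
By the law of total expectation,
E[X] = (1/2)·(17/2) + (1/2)·(7) = 31/4.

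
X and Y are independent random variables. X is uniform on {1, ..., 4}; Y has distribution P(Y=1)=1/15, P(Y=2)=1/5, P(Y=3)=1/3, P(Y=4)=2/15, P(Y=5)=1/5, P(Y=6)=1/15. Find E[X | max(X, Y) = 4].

56/17

P(max(X, Y) = 4) = 17/60.
Summing X·P(x,y) over outcomes with max(X, Y) = 4 gives 14/15.
E[X | max(X, Y) = 4] = (14/15) / (17/60) = 56/17.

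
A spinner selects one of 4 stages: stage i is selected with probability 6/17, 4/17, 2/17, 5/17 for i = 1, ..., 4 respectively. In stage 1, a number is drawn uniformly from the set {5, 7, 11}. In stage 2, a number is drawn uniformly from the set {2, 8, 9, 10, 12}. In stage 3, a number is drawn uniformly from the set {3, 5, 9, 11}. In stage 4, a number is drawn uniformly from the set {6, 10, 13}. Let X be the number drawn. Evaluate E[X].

E[X | stage 1] = (5+7+11)/3 = 23/3.
E[X | stage 2] = (2+8+9+10+12)/5 = 41/5.
E[X | stage 3] = (3+5+9+11)/4 = 7.
E[X | stage 4] = (6+10+13)/3 = 29/3.
By the law of total expectation,
E[X] = (6/17)·(23/3) + (4/17)·(41/5) + (2/17)·(7) + (5/17)·(29/3) = 2117/255.

2117/255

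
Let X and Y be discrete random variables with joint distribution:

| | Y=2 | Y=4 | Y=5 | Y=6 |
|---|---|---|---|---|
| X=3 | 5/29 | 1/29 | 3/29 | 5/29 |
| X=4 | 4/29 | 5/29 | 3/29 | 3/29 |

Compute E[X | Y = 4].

23/6

P(Y = 4) = 6/29.
Summing X·P(X=x,Y=y) over the conditioning event gives 23/29.
E[X | Y = 4] = (23/29) / (6/29) = 23/6.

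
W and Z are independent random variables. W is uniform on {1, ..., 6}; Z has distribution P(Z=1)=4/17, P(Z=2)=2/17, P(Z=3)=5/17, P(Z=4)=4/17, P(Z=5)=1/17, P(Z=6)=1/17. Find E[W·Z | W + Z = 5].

74/15

P(W + Z = 5) = 5/34.
Summing WZ·P(x,y) over outcomes with W + Z = 5 gives 37/51.
E[W·Z | W + Z = 5] = (37/51) / (5/34) = 74/15.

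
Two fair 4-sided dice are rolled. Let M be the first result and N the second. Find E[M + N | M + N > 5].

Outcomes with M + N > 5: (2,4), (3,3), (3,4), (4,2), (4,3), (4,4), each with probability 1/16.
E[M + N | M + N > 5] = (6 + 6 + 7 + 6 + 7 + 8) / 6 = 20/3.

20/3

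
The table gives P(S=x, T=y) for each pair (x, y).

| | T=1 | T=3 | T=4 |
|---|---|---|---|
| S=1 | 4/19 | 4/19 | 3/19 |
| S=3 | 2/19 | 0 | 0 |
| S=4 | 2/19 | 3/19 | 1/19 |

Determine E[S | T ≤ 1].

9/4

P(T ≤ 1) = 8/19.
Σ S·P over the event = 1·(4/19) + 3·(2/19) + 4·(2/19) = 18/19.
E[S | T ≤ 1] = (18/19) / (8/19) = 9/4.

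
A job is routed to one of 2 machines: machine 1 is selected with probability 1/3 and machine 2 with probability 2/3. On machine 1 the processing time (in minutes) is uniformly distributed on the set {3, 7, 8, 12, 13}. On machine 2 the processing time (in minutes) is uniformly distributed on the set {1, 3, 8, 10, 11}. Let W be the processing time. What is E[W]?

E[W | machine 1] = (3+7+8+12+13)/5 = 43/5.
E[W | machine 2] = (1+3+8+10+11)/5 = 33/5.
By the law of total expectation,
E[W] = (1/3)·(43/5) + (2/3)·(33/5) = 109/15.

109/15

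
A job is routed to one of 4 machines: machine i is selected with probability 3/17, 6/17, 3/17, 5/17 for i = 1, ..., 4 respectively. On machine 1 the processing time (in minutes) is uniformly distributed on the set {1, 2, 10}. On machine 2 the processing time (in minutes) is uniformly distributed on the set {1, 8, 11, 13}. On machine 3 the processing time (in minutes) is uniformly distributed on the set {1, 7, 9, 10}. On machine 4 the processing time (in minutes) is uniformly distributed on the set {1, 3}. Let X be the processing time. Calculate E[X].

371/68

E[X | machine 1] = (1+2+10)/3 = 13/3.
E[X | machine 2] = (1+8+11+13)/4 = 33/4.
E[X | machine 3] = (1+7+9+10)/4 = 27/4.
E[X | machine 4] = (1+3)/2 = 2.
E[X] = (3/17)·(13/3) + (6/17)·(33/4) + (3/17)·(27/4) + (5/17)·(2) = 371/68.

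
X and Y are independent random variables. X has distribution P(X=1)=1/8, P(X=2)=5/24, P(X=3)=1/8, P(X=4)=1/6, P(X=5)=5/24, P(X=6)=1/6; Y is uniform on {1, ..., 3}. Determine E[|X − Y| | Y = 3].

P(Y = 3) = 1/3.
Summing |X−Y|·P(x,y) over outcomes with Y = 3 gives 37/72.
E[|X − Y| | Y = 3] = (37/72) / (1/3) = 37/24.

37/24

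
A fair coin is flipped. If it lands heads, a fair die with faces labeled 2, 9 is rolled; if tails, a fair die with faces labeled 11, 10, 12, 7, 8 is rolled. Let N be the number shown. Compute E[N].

151/20

E[N | heads] = (2+9)/2 = 11/2.
E[N | tails] = (11+10+12+7+8)/5 = 48/5.
E[N] = (1/2)·(11/2) + (1/2)·(48/5) = 151/20.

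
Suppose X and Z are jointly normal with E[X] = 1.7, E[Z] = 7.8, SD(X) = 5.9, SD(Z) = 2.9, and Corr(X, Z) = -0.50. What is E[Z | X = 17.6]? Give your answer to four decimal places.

The regression of Z on X has slope ρ·σ_Z/σ_X and passes through (μ_X, μ_Z).
E[Z | X=17.6] = 7.8 + (-0.50)·(2.9/5.9)·(17.6 − (1.7)) = 7.8 + (-0.24576)·(15.9) = 3.8924.

3.8924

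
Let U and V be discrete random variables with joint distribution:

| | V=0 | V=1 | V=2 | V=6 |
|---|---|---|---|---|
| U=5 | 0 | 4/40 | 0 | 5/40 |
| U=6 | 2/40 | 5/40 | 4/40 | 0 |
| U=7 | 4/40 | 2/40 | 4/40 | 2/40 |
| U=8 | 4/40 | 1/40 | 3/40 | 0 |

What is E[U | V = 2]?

76/11

P(V = 2) = 11/40.
Σ U·P over the event = 6·(4/40) + 7·(4/40) + 8·(3/40) = 19/10.
E[U | V = 2] = (19/10) / (11/40) = 76/11.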